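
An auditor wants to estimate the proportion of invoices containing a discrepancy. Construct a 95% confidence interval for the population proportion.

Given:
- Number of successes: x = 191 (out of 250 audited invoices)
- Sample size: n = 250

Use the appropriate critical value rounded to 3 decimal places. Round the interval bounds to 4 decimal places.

Sample proportion: p̂ = 191/250 = 0.764000

Check conditions for normal approximation:
  np̂ = 191 ≥ 10 ✓
  n(1-p̂) = 59 ≥ 10 ✓

The sample is large enough, so use a z-interval (normal approximation) for the proportion.

For 95% confidence, z* = 1.96 (from standard normal table)

Standard error: SE = √(p̂(1-p̂)/n) = √(0.764000×0.236000/250) = 0.02685546

Margin of error: E = z* × SE = 1.96 × 0.02685546 = 0.052637

Z-interval: p̂ ± E = 0.764000 ± 0.052637 = (0.711363, 0.816637)

Rounded to 4 decimal places:

(0.7114, 0.8166)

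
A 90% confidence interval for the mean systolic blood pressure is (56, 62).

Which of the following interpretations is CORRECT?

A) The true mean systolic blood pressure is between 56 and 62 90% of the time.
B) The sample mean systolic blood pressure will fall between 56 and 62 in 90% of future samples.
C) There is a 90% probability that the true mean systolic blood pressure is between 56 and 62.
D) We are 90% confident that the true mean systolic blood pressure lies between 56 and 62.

A confidence interval represents our confidence in the procedure, not a probability statement about the parameter.

Key concept: If we repeated this sampling process many times and computed a 90% CI each time, about 90% of those intervals would contain the true population parameter.

For this specific interval (56, 62):
- Midpoint (point estimate): 59
- Margin of error: 3

The correct interpretation is the one stating confidence that the true parameter lies in the interval — option D.

D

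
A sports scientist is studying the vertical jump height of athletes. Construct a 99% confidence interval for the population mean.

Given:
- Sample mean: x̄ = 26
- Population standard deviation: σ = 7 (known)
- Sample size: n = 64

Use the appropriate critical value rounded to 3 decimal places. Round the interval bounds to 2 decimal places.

The population standard deviation σ is known, so use a z-interval (standard normal critical value).

For 99% confidence, z* = 2.576 (from standard normal table)

Standard error: SE = σ/√n = 7/√64 = 0.875000

Margin of error: E = z* × SE = 2.576 × 0.875000 = 2.2540

Z-interval: x̄ ± E = 26 ± 2.2540 = (23.7460, 28.2540)

Rounded to 2 decimal places:

(23.75, 28.25)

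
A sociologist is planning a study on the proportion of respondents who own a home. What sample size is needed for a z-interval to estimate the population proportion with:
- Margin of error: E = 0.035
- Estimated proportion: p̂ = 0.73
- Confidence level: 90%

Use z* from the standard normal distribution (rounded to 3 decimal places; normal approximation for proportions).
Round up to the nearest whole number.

Using z* for proportion z-interval (normal approximation).

For 90% confidence, z* = 1.645 (from standard normal table)

Sample size formula for proportion z-interval: n = z*²p̂(1-p̂)/E²

n = 1.645² × 0.73 × 0.27 / 0.035²
  = 2.706025 × 0.1971 / 0.001225
  = 435.3939

Round up to the nearest whole number: n = 436

436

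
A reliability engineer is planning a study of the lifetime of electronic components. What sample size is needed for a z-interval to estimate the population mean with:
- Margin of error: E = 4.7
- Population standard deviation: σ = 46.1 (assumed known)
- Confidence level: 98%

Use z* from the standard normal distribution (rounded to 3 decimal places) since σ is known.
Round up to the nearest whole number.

Using z* since population σ is known (z-interval formula).

For 98% confidence, z* = 2.326 (from standard normal table)

Sample size formula for z-interval: n = (z*σ/E)²

n = (2.326 × 46.1 / 4.7)²
  = (22.814596)²
  = 520.5058

Round up to the nearest whole number: n = 521

521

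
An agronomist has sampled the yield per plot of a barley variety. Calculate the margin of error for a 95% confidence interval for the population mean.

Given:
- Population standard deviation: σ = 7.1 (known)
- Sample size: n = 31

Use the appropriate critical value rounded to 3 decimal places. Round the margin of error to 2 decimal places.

The population standard deviation σ is known, so use the z-interval margin of error formula.

For 95% confidence, z* = 1.96 (from standard normal table)

Margin of error formula for z-interval: E = z* × σ/√n

E = 1.96 × 7.1/√31
  = 1.96 × 1.275198
  = 2.4994

Rounded to 2 decimal places:

2.50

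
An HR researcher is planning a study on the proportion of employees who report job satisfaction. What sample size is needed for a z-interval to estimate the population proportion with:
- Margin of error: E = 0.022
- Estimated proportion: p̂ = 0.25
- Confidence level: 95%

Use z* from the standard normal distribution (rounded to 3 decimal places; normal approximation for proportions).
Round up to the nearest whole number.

Using z* for proportion z-interval (normal approximation).

For 95% confidence, z* = 1.96 (from standard normal table)

Sample size formula for proportion z-interval: n = z*²p̂(1-p̂)/E²

n = 1.96² × 0.25 × 0.75 / 0.022²
  = 3.8416 × 0.1875 / 0.000484
  = 1488.2231

Round up to the nearest whole number: n = 1489

1489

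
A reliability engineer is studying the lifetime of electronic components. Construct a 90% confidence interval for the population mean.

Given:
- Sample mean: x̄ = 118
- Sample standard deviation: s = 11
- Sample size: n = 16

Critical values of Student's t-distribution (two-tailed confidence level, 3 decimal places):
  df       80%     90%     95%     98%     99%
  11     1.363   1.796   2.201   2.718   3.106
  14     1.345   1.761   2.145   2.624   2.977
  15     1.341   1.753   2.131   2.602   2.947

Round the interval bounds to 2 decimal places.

The population standard deviation σ is unknown (only the sample standard deviation s is given), so use a t-interval with df = n - 1 = 16 - 1 = 15.

For 90% confidence with df = 15, t* = 1.753 (from t-table)

Standard error: SE = s/√n = 11/√16 = 2.750000

Margin of error: E = t* × SE = 1.753 × 2.750000 = 4.8207

T-interval: x̄ ± E = 118 ± 4.8207 = (113.1792, 122.8208)

Rounded to 2 decimal places:

(113.18, 122.82)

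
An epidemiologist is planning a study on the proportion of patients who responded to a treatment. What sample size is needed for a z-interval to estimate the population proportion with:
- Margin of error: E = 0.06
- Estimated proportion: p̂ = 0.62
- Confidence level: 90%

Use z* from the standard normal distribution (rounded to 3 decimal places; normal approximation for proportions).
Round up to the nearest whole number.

Using z* for proportion z-interval (normal approximation).

For 90% confidence, z* = 1.645 (from standard normal table)

Sample size formula for proportion z-interval: n = z*²p̂(1-p̂)/E²

n = 1.645² × 0.62 × 0.38 / 0.06²
  = 2.706025 × 0.2356 / 0.0036
  = 177.0943

Round up to the nearest whole number: n = 178

178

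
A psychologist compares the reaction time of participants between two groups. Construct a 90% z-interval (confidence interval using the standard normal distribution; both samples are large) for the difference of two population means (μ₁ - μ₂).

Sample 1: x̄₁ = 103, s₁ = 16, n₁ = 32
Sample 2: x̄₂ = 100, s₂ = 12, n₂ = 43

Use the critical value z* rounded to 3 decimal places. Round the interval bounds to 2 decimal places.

Both samples are large (n₁ = 32 ≥ 30, n₂ = 43 ≥ 30), so a z-interval for the difference of means applies.

Point estimate: x̄₁ - x̄₂ = 103 - 100 = 3

Standard error: SE = √(s₁²/n₁ + s₂²/n₂)
= √(16²/32 + 12²/43)
= √(8.000000 + 3.348837)
= 3.368804

For 90% confidence, z* = 1.645 (from standard normal table)
Margin of error: E = z* × SE = 1.645 × 3.368804 = 5.5417

Z-interval: (x̄₁ - x̄₂) ± E = 3 ± 5.5417 = (-2.5417, 8.5417)

Rounded to 2 decimal places:

(-2.54, 8.54)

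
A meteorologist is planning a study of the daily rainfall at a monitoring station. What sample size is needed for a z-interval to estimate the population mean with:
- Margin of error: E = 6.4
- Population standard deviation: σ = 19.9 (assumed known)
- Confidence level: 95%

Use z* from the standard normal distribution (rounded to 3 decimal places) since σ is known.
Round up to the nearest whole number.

Using z* since population σ is known (z-interval formula).

For 95% confidence, z* = 1.96 (from standard normal table)

Sample size formula for z-interval: n = (z*σ/E)²

n = (1.96 × 19.9 / 6.4)²
  = (6.094375)²
  = 37.1414

Round up to the nearest whole number: n = 38

38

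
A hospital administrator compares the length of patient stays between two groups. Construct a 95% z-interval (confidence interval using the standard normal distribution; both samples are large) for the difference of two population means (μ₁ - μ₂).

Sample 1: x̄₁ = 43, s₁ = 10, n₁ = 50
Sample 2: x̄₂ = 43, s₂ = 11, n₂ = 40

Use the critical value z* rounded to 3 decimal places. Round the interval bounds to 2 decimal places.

Both samples are large (n₁ = 50 ≥ 30, n₂ = 40 ≥ 30), so a z-interval for the difference of means applies.

Point estimate: x̄₁ - x̄₂ = 43 - 43 = 0

Standard error: SE = √(s₁²/n₁ + s₂²/n₂)
= √(10²/50 + 11²/40)
= √(2.000000 + 3.025000)
= 2.241651

For 95% confidence, z* = 1.96 (from standard normal table)
Margin of error: E = z* × SE = 1.96 × 2.241651 = 4.3936

Z-interval: (x̄₁ - x̄₂) ± E = 0 ± 4.3936 = (-4.3936, 4.3936)

Rounded to 2 decimal places:

(-4.39, 4.39)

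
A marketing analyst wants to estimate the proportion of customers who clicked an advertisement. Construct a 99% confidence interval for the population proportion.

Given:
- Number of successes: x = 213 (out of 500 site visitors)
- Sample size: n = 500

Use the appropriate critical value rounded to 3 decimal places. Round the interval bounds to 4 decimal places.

Sample proportion: p̂ = 213/500 = 0.426000

Check conditions for normal approximation:
  np̂ = 213 ≥ 10 ✓
  n(1-p̂) = 287 ≥ 10 ✓

The sample is large enough, so use a z-interval (normal approximation) for the proportion.

For 99% confidence, z* = 2.576 (from standard normal table)

Standard error: SE = √(p̂(1-p̂)/n) = √(0.426000×0.574000/500) = 0.02211443

Margin of error: E = z* × SE = 2.576 × 0.02211443 = 0.056967

Z-interval: p̂ ± E = 0.426000 ± 0.056967 = (0.369033, 0.482967)

Rounded to 4 decimal places:

(0.3690, 0.4830)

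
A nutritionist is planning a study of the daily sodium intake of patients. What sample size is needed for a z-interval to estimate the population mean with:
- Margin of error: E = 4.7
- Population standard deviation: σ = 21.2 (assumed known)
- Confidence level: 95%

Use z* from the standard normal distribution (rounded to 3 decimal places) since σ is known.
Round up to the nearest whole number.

Using z* since population σ is known (z-interval formula).

For 95% confidence, z* = 1.96 (from standard normal table)

Sample size formula for z-interval: n = (z*σ/E)²

n = (1.96 × 21.2 / 4.7)²
  = (8.840851)²
  = 78.1606

Round up to the nearest whole number: n = 79

79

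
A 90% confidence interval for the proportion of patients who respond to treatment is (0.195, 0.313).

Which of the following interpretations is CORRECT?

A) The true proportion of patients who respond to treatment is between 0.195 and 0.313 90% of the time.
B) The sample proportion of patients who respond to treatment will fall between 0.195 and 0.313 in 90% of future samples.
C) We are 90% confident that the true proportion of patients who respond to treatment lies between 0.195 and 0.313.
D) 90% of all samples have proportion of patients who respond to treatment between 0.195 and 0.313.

A confidence interval represents our confidence in the procedure, not a probability statement about the parameter.

Key concept: If we repeated this sampling process many times and computed a 90% CI each time, about 90% of those intervals would contain the true population parameter.

For this specific interval (0.195, 0.313):
- Midpoint (point estimate): 0.254
- Margin of error: 0.059

The correct interpretation is the one stating confidence that the true parameter lies in the interval — option C.

C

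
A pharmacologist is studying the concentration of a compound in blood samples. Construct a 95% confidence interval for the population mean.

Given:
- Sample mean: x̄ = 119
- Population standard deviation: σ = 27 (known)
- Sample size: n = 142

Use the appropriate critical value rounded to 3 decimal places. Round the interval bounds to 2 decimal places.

The population standard deviation σ is known, so use a z-interval (standard normal critical value).

For 95% confidence, z* = 1.96 (from standard normal table)

Standard error: SE = σ/√n = 27/√142 = 2.265790

Margin of error: E = z* × SE = 1.96 × 2.265790 = 4.4409

Z-interval: x̄ ± E = 119 ± 4.4409 = (114.5591, 123.4409)

Rounded to 2 decimal places:

(114.56, 123.44)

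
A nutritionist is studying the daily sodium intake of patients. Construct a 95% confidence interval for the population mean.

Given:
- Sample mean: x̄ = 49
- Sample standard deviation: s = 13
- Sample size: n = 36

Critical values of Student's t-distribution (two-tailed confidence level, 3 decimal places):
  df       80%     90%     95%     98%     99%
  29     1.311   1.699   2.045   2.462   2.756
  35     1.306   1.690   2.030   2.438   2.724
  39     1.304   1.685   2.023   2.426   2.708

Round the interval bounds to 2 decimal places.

The population standard deviation σ is unknown (only the sample standard deviation s is given), so use a t-interval with df = n - 1 = 36 - 1 = 35.

For 95% confidence with df = 35, t* = 2.030 (from t-table)

Standard error: SE = s/√n = 13/√36 = 2.166667

Margin of error: E = t* × SE = 2.030 × 2.166667 = 4.3983

T-interval: x̄ ± E = 49 ± 4.3983 = (44.6017, 53.3983)

Rounded to 2 decimal places:

(44.60, 53.40)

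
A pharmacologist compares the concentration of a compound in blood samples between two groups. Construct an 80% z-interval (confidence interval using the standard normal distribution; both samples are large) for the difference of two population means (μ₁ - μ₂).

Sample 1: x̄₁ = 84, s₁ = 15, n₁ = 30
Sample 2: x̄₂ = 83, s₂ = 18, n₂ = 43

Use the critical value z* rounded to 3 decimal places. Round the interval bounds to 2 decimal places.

Both samples are large (n₁ = 30 ≥ 30, n₂ = 43 ≥ 30), so a z-interval for the difference of means applies.

Point estimate: x̄₁ - x̄₂ = 84 - 83 = 1

Standard error: SE = √(s₁²/n₁ + s₂²/n₂)
= √(15²/30 + 18²/43)
= √(7.500000 + 7.534884)
= 3.877484

For 80% confidence, z* = 1.282 (from standard normal table)
Margin of error: E = z* × SE = 1.282 × 3.877484 = 4.9709

Z-interval: (x̄₁ - x̄₂) ± E = 1 ± 4.9709 = (-3.9709, 5.9709)

Rounded to 2 decimal places:

(-3.97, 5.97)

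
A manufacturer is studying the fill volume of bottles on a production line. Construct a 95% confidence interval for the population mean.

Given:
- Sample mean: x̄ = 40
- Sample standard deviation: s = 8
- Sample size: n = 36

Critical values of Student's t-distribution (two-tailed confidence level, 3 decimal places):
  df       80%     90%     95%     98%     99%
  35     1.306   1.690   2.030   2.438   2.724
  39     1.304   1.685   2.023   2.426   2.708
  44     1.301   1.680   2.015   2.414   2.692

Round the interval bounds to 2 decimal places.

The population standard deviation σ is unknown (only the sample standard deviation s is given), so use a t-interval with df = n - 1 = 36 - 1 = 35.

For 95% confidence with df = 35, t* = 2.030 (from t-table)

Standard error: SE = s/√n = 8/√36 = 1.333333

Margin of error: E = t* × SE = 2.030 × 1.333333 = 2.7067

T-interval: x̄ ± E = 40 ± 2.7067 = (37.2933, 42.7067)

Rounded to 2 decimal places:

(37.29, 42.71)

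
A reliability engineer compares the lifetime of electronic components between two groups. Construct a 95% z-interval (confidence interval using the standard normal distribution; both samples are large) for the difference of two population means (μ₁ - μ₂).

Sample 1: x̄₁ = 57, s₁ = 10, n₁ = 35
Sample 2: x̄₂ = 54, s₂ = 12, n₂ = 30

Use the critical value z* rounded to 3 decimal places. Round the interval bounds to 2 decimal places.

Both samples are large (n₁ = 35 ≥ 30, n₂ = 30 ≥ 30), so a z-interval for the difference of means applies.

Point estimate: x̄₁ - x̄₂ = 57 - 54 = 3

Standard error: SE = √(s₁²/n₁ + s₂²/n₂)
= √(10²/35 + 12²/30)
= √(2.857143 + 4.800000)
= 2.767154

For 95% confidence, z* = 1.96 (from standard normal table)
Margin of error: E = z* × SE = 1.96 × 2.767154 = 5.4236

Z-interval: (x̄₁ - x̄₂) ± E = 3 ± 5.4236 = (-2.4236, 8.4236)

Rounded to 2 decimal places:

(-2.42, 8.42)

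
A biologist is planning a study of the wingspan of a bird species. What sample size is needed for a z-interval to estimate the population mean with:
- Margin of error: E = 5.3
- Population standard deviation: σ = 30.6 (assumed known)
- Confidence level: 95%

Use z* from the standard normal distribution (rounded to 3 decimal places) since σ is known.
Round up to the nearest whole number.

Using z* since population σ is known (z-interval formula).

For 95% confidence, z* = 1.96 (from standard normal table)

Sample size formula for z-interval: n = (z*σ/E)²

n = (1.96 × 30.6 / 5.3)²
  = (11.316226)²
  = 128.0570

Round up to the nearest whole number: n = 129

129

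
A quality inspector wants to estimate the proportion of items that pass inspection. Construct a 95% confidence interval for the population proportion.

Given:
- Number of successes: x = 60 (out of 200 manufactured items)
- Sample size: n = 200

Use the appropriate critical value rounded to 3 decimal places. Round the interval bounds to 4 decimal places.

Sample proportion: p̂ = 60/200 = 0.300000

Check conditions for normal approximation:
  np̂ = 60 ≥ 10 ✓
  n(1-p̂) = 140 ≥ 10 ✓

The sample is large enough, so use a z-interval (normal approximation) for the proportion.

For 95% confidence, z* = 1.96 (from standard normal table)

Standard error: SE = √(p̂(1-p̂)/n) = √(0.300000×0.700000/200) = 0.03240370

Margin of error: E = z* × SE = 1.96 × 0.03240370 = 0.063511

Z-interval: p̂ ± E = 0.300000 ± 0.063511 = (0.236489, 0.363511)

Rounded to 4 decimal places:

(0.2365, 0.3635)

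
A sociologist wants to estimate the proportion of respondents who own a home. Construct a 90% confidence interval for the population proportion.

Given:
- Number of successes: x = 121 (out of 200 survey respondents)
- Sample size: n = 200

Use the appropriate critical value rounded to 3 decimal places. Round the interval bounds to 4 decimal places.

Sample proportion: p̂ = 121/200 = 0.605000

Check conditions for normal approximation:
  np̂ = 121 ≥ 10 ✓
  n(1-p̂) = 79 ≥ 10 ✓

The sample is large enough, so use a z-interval (normal approximation) for the proportion.

For 90% confidence, z* = 1.645 (from standard normal table)

Standard error: SE = √(p̂(1-p̂)/n) = √(0.605000×0.395000/200) = 0.03456696

Margin of error: E = z* × SE = 1.645 × 0.03456696 = 0.056863

Z-interval: p̂ ± E = 0.605000 ± 0.056863 = (0.548137, 0.661863)

Rounded to 4 decimal places:

(0.5481, 0.6619)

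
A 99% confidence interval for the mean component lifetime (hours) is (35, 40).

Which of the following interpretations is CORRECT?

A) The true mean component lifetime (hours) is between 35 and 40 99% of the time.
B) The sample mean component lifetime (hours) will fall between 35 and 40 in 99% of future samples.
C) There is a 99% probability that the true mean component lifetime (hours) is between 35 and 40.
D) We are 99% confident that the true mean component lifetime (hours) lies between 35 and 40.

A confidence interval represents our confidence in the procedure, not a probability statement about the parameter.

Key concept: If we repeated this sampling process many times and computed a 99% CI each time, about 99% of those intervals would contain the true population parameter.

For this specific interval (35, 40):
- Midpoint (point estimate): 37.5
- Margin of error: 2.5

The correct interpretation is the one stating confidence that the true parameter lies in the interval — option D.

D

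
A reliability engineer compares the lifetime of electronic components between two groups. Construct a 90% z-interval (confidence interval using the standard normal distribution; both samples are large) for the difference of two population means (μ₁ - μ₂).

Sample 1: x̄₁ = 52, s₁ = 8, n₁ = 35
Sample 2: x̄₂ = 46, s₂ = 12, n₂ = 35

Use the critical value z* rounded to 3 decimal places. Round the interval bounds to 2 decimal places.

Both samples are large (n₁ = 35 ≥ 30, n₂ = 35 ≥ 30), so a z-interval for the difference of means applies.

Point estimate: x̄₁ - x̄₂ = 52 - 46 = 6

Standard error: SE = √(s₁²/n₁ + s₂²/n₂)
= √(8²/35 + 12²/35)
= √(1.828571 + 4.114286)
= 2.437798

For 90% confidence, z* = 1.645 (from standard normal table)
Margin of error: E = z* × SE = 1.645 × 2.437798 = 4.0102

Z-interval: (x̄₁ - x̄₂) ± E = 6 ± 4.0102 = (1.9898, 10.0102)

Rounded to 2 decimal places:

(1.99, 10.01)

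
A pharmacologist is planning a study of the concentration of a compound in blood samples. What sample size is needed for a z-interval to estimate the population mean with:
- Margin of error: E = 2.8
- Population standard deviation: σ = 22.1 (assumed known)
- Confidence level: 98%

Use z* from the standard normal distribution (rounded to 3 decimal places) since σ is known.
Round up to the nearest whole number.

Using z* since population σ is known (z-interval formula).

For 98% confidence, z* = 2.326 (from standard normal table)

Sample size formula for z-interval: n = (z*σ/E)²

n = (2.326 × 22.1 / 2.8)²
  = (18.358786)²
  = 337.0450

Round up to the nearest whole number: n = 338

338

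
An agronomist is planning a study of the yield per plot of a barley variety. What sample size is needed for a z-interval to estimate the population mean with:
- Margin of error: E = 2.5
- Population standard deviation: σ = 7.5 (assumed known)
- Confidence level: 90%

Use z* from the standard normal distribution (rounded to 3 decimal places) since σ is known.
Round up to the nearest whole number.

Using z* since population σ is known (z-interval formula).

For 90% confidence, z* = 1.645 (from standard normal table)

Sample size formula for z-interval: n = (z*σ/E)²

n = (1.645 × 7.5 / 2.5)²
  = (4.935000)²
  = 24.3542

Round up to the nearest whole number: n = 25

25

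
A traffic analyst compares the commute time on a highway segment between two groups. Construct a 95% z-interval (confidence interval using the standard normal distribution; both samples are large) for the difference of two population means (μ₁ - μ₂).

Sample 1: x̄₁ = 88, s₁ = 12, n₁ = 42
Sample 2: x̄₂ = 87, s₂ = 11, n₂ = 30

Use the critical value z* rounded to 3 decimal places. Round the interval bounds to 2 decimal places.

Both samples are large (n₁ = 42 ≥ 30, n₂ = 30 ≥ 30), so a z-interval for the difference of means applies.

Point estimate: x̄₁ - x̄₂ = 88 - 87 = 1

Standard error: SE = √(s₁²/n₁ + s₂²/n₂)
= √(12²/42 + 11²/30)
= √(3.428571 + 4.033333)
= 2.731649

For 95% confidence, z* = 1.96 (from standard normal table)
Margin of error: E = z* × SE = 1.96 × 2.731649 = 5.3540

Z-interval: (x̄₁ - x̄₂) ± E = 1 ± 5.3540 = (-4.3540, 6.3540)

Rounded to 2 decimal places:

(-4.35, 6.35)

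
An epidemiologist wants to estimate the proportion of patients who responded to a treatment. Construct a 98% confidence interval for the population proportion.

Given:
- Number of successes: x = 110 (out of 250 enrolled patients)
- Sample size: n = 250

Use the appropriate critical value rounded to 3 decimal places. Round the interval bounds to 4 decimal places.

Sample proportion: p̂ = 110/250 = 0.440000

Check conditions for normal approximation:
  np̂ = 110 ≥ 10 ✓
  n(1-p̂) = 140 ≥ 10 ✓

The sample is large enough, so use a z-interval (normal approximation) for the proportion.

For 98% confidence, z* = 2.326 (from standard normal table)

Standard error: SE = √(p̂(1-p̂)/n) = √(0.440000×0.560000/250) = 0.03139427

Margin of error: E = z* × SE = 2.326 × 0.03139427 = 0.073023

Z-interval: p̂ ± E = 0.440000 ± 0.073023 = (0.366977, 0.513023)

Rounded to 4 decimal places:

(0.3670, 0.5130)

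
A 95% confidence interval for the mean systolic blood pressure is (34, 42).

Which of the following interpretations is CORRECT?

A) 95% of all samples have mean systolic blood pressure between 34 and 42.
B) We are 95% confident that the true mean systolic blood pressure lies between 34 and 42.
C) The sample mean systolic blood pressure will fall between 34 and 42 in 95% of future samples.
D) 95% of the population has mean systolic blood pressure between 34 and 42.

A confidence interval represents our confidence in the procedure, not a probability statement about the parameter.

Key concept: If we repeated this sampling process many times and computed a 95% CI each time, about 95% of those intervals would contain the true population parameter.

For this specific interval (34, 42):
- Midpoint (point estimate): 38
- Margin of error: 4

The correct interpretation is the one stating confidence that the true parameter lies in the interval — option B.

B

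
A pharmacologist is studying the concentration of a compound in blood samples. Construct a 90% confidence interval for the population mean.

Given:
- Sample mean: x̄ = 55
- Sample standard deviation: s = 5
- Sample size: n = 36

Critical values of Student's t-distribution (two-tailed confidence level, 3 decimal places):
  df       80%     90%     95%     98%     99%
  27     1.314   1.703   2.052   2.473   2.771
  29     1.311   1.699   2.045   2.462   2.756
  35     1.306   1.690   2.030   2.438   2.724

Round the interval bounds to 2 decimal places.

The population standard deviation σ is unknown (only the sample standard deviation s is given), so use a t-interval with df = n - 1 = 36 - 1 = 35.

For 90% confidence with df = 35, t* = 1.690 (from t-table)

Standard error: SE = s/√n = 5/√36 = 0.833333

Margin of error: E = t* × SE = 1.690 × 0.833333 = 1.4083

T-interval: x̄ ± E = 55 ± 1.4083 = (53.5917, 56.4083)

Rounded to 2 decimal places:

(53.59, 56.41)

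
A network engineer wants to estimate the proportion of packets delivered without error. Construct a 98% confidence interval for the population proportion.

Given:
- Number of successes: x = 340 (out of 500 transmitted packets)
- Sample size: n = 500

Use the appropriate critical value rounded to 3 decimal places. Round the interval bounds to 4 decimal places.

Sample proportion: p̂ = 340/500 = 0.680000

Check conditions for normal approximation:
  np̂ = 340 ≥ 10 ✓
  n(1-p̂) = 160 ≥ 10 ✓

The sample is large enough, so use a z-interval (normal approximation) for the proportion.

For 98% confidence, z* = 2.326 (from standard normal table)

Standard error: SE = √(p̂(1-p̂)/n) = √(0.680000×0.320000/500) = 0.02086145

Margin of error: E = z* × SE = 2.326 × 0.02086145 = 0.048524

Z-interval: p̂ ± E = 0.680000 ± 0.048524 = (0.631476, 0.728524)

Rounded to 4 decimal places:

(0.6315, 0.7285)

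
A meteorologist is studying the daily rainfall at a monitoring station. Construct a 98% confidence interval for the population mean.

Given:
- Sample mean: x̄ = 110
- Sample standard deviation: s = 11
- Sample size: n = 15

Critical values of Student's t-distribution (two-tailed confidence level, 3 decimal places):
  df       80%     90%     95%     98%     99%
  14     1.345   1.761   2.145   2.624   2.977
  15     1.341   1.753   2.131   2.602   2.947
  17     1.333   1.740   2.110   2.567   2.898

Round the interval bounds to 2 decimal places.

The population standard deviation σ is unknown (only the sample standard deviation s is given), so use a t-interval with df = n - 1 = 15 - 1 = 14.

For 98% confidence with df = 14, t* = 2.624 (from t-table)

Standard error: SE = s/√n = 11/√15 = 2.840188

Margin of error: E = t* × SE = 2.624 × 2.840188 = 7.4527

T-interval: x̄ ± E = 110 ± 7.4527 = (102.5473, 117.4527)

Rounded to 2 decimal places:

(102.55, 117.45)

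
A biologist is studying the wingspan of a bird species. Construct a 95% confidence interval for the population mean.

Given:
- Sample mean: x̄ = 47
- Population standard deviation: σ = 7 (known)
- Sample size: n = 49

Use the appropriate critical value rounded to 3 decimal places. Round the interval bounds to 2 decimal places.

The population standard deviation σ is known, so use a z-interval (standard normal critical value).

For 95% confidence, z* = 1.96 (from standard normal table)

Standard error: SE = σ/√n = 7/√49 = 1.000000

Margin of error: E = z* × SE = 1.96 × 1.000000 = 1.9600

Z-interval: x̄ ± E = 47 ± 1.9600 = (45.0400, 48.9600)

Rounded to 2 decimal places:

(45.04, 48.96)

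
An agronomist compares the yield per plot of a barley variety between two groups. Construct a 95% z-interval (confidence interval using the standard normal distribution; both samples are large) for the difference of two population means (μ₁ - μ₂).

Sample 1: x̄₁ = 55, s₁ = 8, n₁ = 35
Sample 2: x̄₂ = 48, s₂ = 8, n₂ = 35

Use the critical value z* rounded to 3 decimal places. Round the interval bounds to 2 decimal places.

Both samples are large (n₁ = 35 ≥ 30, n₂ = 35 ≥ 30), so a z-interval for the difference of means applies.

Point estimate: x̄₁ - x̄₂ = 55 - 48 = 7

Standard error: SE = √(s₁²/n₁ + s₂²/n₂)
= √(8²/35 + 8²/35)
= √(1.828571 + 1.828571)
= 1.912366

For 95% confidence, z* = 1.96 (from standard normal table)
Margin of error: E = z* × SE = 1.96 × 1.912366 = 3.7482

Z-interval: (x̄₁ - x̄₂) ± E = 7 ± 3.7482 = (3.2518, 10.7482)

Rounded to 2 decimal places:

(3.25, 10.75)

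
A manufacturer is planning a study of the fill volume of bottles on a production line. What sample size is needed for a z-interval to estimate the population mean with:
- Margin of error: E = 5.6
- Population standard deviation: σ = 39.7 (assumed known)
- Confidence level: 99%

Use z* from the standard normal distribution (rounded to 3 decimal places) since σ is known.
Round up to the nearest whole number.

Using z* since population σ is known (z-interval formula).

For 99% confidence, z* = 2.576 (from standard normal table)

Sample size formula for z-interval: n = (z*σ/E)²

n = (2.576 × 39.7 / 5.6)²
  = (18.262000)²
  = 333.5006

Round up to the nearest whole number: n = 334

334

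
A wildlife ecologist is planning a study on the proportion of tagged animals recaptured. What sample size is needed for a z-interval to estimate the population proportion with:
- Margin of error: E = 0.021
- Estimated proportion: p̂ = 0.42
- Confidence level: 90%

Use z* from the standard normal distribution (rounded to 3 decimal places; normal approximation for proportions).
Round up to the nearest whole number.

Using z* for proportion z-interval (normal approximation).

For 90% confidence, z* = 1.645 (from standard normal table)

Sample size formula for proportion z-interval: n = z*²p̂(1-p̂)/E²

n = 1.645² × 0.42 × 0.58 / 0.021²
  = 2.706025 × 0.2436 / 0.000441
  = 1494.7567

Round up to the nearest whole number: n = 1495

1495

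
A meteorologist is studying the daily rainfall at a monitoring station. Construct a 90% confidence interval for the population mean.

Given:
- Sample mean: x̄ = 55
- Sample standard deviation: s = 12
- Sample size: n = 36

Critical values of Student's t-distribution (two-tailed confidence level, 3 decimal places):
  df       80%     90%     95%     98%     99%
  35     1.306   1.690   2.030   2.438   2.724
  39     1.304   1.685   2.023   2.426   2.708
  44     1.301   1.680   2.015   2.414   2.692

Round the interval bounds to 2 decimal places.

The population standard deviation σ is unknown (only the sample standard deviation s is given), so use a t-interval with df = n - 1 = 36 - 1 = 35.

For 90% confidence with df = 35, t* = 1.690 (from t-table)

Standard error: SE = s/√n = 12/√36 = 2.000000

Margin of error: E = t* × SE = 1.690 × 2.000000 = 3.3800

T-interval: x̄ ± E = 55 ± 3.3800 = (51.6200, 58.3800)

Rounded to 2 decimal places:

(51.62, 58.38)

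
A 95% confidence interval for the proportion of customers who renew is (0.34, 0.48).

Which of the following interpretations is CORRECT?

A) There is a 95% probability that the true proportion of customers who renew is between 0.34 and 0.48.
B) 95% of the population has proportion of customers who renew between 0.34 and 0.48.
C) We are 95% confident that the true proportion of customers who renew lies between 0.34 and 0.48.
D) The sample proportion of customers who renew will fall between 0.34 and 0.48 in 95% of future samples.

A confidence interval represents our confidence in the procedure, not a probability statement about the parameter.

Key concept: If we repeated this sampling process many times and computed a 95% CI each time, about 95% of those intervals would contain the true population parameter.

For this specific interval (0.34, 0.48):
- Midpoint (point estimate): 0.41
- Margin of error: 0.07

The correct interpretation is the one stating confidence that the true parameter lies in the interval — option C.

C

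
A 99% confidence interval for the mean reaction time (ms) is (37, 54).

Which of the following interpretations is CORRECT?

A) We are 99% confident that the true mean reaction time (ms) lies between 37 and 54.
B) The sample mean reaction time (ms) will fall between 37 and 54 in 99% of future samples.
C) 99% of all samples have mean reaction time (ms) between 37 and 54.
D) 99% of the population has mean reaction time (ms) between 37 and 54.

A confidence interval represents our confidence in the procedure, not a probability statement about the parameter.

Key concept: If we repeated this sampling process many times and computed a 99% CI each time, about 99% of those intervals would contain the true population parameter.

For this specific interval (37, 54):
- Midpoint (point estimate): 45.5
- Margin of error: 8.5

The correct interpretation is the one stating confidence that the true parameter lies in the interval — option A.

A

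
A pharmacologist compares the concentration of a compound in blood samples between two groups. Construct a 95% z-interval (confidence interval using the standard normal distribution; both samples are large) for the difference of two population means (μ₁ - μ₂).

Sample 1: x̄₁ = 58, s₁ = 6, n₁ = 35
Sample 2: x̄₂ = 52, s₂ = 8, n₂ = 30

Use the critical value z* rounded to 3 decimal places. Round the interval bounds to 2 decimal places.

Both samples are large (n₁ = 35 ≥ 30, n₂ = 30 ≥ 30), so a z-interval for the difference of means applies.

Point estimate: x̄₁ - x̄₂ = 58 - 52 = 6

Standard error: SE = √(s₁²/n₁ + s₂²/n₂)
= √(6²/35 + 8²/30)
= √(1.028571 + 2.133333)
= 1.778175

For 95% confidence, z* = 1.96 (from standard normal table)
Margin of error: E = z* × SE = 1.96 × 1.778175 = 3.4852

Z-interval: (x̄₁ - x̄₂) ± E = 6 ± 3.4852 = (2.5148, 9.4852)

Rounded to 2 decimal places:

(2.51, 9.49)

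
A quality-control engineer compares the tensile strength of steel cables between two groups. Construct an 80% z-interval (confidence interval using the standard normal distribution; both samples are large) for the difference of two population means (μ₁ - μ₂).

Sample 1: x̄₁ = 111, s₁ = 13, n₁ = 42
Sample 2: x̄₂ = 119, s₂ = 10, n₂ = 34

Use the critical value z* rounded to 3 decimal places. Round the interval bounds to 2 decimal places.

Both samples are large (n₁ = 42 ≥ 30, n₂ = 34 ≥ 30), so a z-interval for the difference of means applies.

Point estimate: x̄₁ - x̄₂ = 111 - 119 = -8

Standard error: SE = √(s₁²/n₁ + s₂²/n₂)
= √(13²/42 + 10²/34)
= √(4.023810 + 2.941176)
= 2.639126

For 80% confidence, z* = 1.282 (from standard normal table)
Margin of error: E = z* × SE = 1.282 × 2.639126 = 3.3834

Z-interval: (x̄₁ - x̄₂) ± E = -8 ± 3.3834 = (-11.3834, -4.6166)

Rounded to 2 decimal places:

(-11.38, -4.62)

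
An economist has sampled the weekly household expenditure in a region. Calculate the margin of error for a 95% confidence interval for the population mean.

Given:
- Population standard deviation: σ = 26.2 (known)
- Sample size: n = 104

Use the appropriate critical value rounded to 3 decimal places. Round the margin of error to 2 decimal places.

The population standard deviation σ is known, so use the z-interval margin of error formula.

For 95% confidence, z* = 1.96 (from standard normal table)

Margin of error formula for z-interval: E = z* × σ/√n

E = 1.96 × 26.2/√104
  = 1.96 × 2.569121
  = 5.0355

Rounded to 2 decimal places:

5.04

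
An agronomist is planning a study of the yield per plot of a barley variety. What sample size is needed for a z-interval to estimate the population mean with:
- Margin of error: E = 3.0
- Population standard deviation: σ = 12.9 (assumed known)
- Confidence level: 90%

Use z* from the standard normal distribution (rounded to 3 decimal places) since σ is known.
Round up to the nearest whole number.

Using z* since population σ is known (z-interval formula).

For 90% confidence, z* = 1.645 (from standard normal table)

Sample size formula for z-interval: n = (z*σ/E)²

n = (1.645 × 12.9 / 3.0)²
  = (7.073500)²
  = 50.0344

Round up to the nearest whole number: n = 51

51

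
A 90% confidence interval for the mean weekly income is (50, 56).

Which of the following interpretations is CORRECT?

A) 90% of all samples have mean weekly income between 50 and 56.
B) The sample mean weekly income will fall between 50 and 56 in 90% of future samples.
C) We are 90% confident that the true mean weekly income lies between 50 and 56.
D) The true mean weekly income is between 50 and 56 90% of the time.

A confidence interval represents our confidence in the procedure, not a probability statement about the parameter.

Key concept: If we repeated this sampling process many times and computed a 90% CI each time, about 90% of those intervals would contain the true population parameter.

For this specific interval (50, 56):
- Midpoint (point estimate): 53
- Margin of error: 3

The correct interpretation is the one stating confidence that the true parameter lies in the interval — option C.

C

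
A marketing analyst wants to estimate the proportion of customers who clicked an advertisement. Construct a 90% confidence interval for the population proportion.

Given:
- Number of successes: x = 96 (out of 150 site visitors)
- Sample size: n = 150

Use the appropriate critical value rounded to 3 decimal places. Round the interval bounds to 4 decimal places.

Sample proportion: p̂ = 96/150 = 0.640000

Check conditions for normal approximation:
  np̂ = 96 ≥ 10 ✓
  n(1-p̂) = 54 ≥ 10 ✓

The sample is large enough, so use a z-interval (normal approximation) for the proportion.

For 90% confidence, z* = 1.645 (from standard normal table)

Standard error: SE = √(p̂(1-p̂)/n) = √(0.640000×0.360000/150) = 0.03919184

Margin of error: E = z* × SE = 1.645 × 0.03919184 = 0.064471

Z-interval: p̂ ± E = 0.640000 ± 0.064471 = (0.575529, 0.704471)

Rounded to 4 decimal places:

(0.5755, 0.7045)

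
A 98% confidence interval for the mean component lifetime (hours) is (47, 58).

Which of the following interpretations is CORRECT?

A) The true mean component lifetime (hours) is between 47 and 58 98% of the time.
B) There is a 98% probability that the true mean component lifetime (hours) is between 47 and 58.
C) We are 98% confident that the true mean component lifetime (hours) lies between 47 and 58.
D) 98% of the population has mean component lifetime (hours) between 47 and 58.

A confidence interval represents our confidence in the procedure, not a probability statement about the parameter.

Key concept: If we repeated this sampling process many times and computed a 98% CI each time, about 98% of those intervals would contain the true population parameter.

For this specific interval (47, 58):
- Midpoint (point estimate): 52.5
- Margin of error: 5.5

The correct interpretation is the one stating confidence that the true parameter lies in the interval — option C.

C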